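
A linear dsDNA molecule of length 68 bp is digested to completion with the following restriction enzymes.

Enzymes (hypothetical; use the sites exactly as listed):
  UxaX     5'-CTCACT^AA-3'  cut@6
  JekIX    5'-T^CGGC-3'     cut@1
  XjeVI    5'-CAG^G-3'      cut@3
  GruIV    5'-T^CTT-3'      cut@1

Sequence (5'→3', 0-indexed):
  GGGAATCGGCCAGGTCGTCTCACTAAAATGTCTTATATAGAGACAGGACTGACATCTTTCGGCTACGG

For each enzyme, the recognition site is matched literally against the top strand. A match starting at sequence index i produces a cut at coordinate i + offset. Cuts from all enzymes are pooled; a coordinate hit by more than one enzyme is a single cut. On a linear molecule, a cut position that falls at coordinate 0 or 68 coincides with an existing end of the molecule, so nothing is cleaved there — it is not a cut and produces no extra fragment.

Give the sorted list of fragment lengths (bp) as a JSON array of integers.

[4,6,7,7,9,9,11,15]

Per-enzyme occurrences:
  UxaX CTCACTAA/6: at [18] ⇒ [24]
  JekIX TCGGC/1: at [5, 58] ⇒ [6, 59]
  XjeVI CAGG/3: at [10, 43] ⇒ [13, 46]
  GruIV TCTT/1: at [30, 54] ⇒ [31, 55]

All cut coordinates (distinct, sorted): [6, 13, 24, 31, 46, 55, 59]

Fragments:
  [0,6): 6 bp
  [6,13): 7 bp
  [13,24): 11 bp
  [24,31): 7 bp
  [31,46): 15 bp
  [46,55): 9 bp
  [55,59): 4 bp
  [59,68): 9 bp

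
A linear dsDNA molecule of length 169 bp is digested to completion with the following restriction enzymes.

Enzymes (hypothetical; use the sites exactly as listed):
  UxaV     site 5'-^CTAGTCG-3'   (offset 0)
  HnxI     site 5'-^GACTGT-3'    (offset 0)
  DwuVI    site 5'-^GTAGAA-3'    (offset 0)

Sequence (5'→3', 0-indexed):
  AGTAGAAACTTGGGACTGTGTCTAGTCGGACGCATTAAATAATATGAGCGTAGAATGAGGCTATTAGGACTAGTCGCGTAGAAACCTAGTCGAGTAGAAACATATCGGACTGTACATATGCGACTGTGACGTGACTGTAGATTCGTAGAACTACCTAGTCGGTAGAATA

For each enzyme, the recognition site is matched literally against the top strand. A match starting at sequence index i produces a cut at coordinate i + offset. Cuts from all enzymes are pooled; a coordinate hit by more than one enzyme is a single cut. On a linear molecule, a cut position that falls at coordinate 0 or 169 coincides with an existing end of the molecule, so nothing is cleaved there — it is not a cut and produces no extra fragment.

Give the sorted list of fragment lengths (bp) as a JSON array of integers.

[1,7,8,8,8,8,8,10,11,12,12,14,14,20,28]

Site scan:
  UxaV (CTAGTCG, off=0): starts [21, 69, 85, 154] → cuts [21, 69, 85, 154]
  HnxI (GACTGT, off=0): starts [13, 107, 121, 132] → cuts [13, 107, 121, 132]
  DwuVI (GTAGAA, off=0): starts [1, 49, 77, 93, 144, 161] → cuts [1, 49, 77, 93, 144, 161]

All cut coordinates (distinct, sorted): [1, 13, 21, 49, 69, 77, 85, 93, 107, 121, 132, 144, 154, 161]

Fragment lengths:
  [0,1): 1 bp
  [1,13): 12 bp
  [13,21): 8 bp
  [21,49): 28 bp
  [49,69): 20 bp
  [69,77): 8 bp
  [77,85): 8 bp
  [85,93): 8 bp
  [93,107): 14 bp
  [107,121): 14 bp
  [121,132): 11 bp
  [132,144): 12 bp
  [144,154): 10 bp
  [154,161): 7 bp
  [161,169): 8 bp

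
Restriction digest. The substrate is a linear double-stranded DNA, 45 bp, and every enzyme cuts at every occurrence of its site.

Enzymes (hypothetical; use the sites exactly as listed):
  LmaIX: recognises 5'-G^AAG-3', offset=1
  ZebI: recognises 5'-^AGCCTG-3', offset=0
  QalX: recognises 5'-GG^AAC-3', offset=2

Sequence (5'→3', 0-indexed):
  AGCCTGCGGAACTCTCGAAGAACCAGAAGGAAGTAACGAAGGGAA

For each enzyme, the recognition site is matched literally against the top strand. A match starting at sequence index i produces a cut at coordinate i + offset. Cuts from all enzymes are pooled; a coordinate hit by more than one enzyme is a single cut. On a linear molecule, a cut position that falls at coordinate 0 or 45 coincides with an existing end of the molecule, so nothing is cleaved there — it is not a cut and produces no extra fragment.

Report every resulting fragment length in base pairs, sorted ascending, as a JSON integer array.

[4,7,8,8,9,9]

Scan for sites:
  LmaIX GAAG/1: at [16, 25, 29, 37] ⇒ [17, 26, 30, 38]
  ZebI AGCCTG/0: at [0] ⇒ [] (position 0 is a terminus of the linear molecule — no cut)
  QalX GGAAC/2: at [7] ⇒ [9]

All cut coordinates (distinct, sorted): [9, 17, 26, 30, 38]

Fragments:
  [0,9): 9 bp
  [9,17): 8 bp
  [17,26): 9 bp
  [26,30): 4 bp
  [30,38): 8 bp
  [38,45): 7 bp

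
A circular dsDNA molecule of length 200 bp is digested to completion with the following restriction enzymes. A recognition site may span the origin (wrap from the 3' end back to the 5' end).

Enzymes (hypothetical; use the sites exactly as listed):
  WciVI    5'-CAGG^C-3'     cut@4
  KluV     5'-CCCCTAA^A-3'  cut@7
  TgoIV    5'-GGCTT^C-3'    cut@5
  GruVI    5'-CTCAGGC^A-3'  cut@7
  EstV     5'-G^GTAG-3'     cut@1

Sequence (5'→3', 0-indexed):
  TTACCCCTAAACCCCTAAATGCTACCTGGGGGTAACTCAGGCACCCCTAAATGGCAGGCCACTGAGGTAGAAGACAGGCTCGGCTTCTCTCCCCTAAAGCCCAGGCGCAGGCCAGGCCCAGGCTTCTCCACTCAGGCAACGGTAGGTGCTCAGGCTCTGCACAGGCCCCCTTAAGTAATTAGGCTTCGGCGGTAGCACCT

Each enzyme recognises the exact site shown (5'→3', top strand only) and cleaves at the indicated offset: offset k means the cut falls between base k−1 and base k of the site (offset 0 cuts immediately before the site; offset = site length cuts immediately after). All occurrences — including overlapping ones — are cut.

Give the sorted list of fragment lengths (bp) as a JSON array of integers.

Per-enzyme occurrences:
  WciVI CAGGC/4: at [37, 54, 74, 101, 107, 112, 118, 132, 150, 161] ⇒ [41, 58, 78, 105, 111, 116, 122, 136, 154, 165]
  KluV CCCCTAAA/7: at [3, 11, 43, 90] ⇒ [10, 18, 50, 97]
  TgoIV GGCTTC/5: at [81, 120, 181] ⇒ [86, 125, 186]
  GruVI CTCAGGCA/7: at [35, 130] ⇒ [42, 137]
  EstV GGTAG/1: at [65, 140, 190] ⇒ [66, 141, 191]

Pooled cuts: [10, 18, 41, 42, 50, 58, 66, 78, 86, 97, 105, 111, 116, 122, 125, 136, 137, 141, 154, 165, 186, 191]

Fragments:
  10→18: 8 bp
  18→41: 23 bp
  41→42: 1 bp
  42→50: 8 bp
  50→58: 8 bp
  58→66: 8 bp
  66→78: 12 bp
  78→86: 8 bp
  86→97: 11 bp
  97→105: 8 bp
  105→111: 6 bp
  111→116: 5 bp
  116→122: 6 bp
  122→125: 3 bp
  125→136: 11 bp
  136→137: 1 bp
  137→141: 4 bp
  141→154: 13 bp
  154→165: 11 bp
  165→186: 21 bp
  186→191: 5 bp
  191→10 (wrap): 200-191+10 = 19 bp

[1,1,3,4,5,5,6,6,8,8,8,8,8,8,11,11,11,12,13,19,21,23]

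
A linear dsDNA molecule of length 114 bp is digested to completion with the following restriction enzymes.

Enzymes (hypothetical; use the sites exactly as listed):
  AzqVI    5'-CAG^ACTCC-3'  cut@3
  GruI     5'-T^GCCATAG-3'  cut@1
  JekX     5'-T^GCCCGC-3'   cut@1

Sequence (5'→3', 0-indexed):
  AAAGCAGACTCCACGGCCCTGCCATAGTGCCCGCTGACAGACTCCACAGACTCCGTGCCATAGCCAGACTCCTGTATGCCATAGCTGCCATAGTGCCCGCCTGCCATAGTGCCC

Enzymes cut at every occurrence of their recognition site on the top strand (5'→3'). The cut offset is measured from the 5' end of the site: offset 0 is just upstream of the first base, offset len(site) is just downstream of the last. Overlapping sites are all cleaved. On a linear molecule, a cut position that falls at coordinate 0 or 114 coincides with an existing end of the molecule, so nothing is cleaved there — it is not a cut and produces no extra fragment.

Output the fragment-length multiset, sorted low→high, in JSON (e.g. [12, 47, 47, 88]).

Per-enzyme occurrences:
  AzqVI CAGACTCC/3: at [4, 37, 46, 64] ⇒ [7, 40, 49, 67]
  GruI TGCCATAG/1: at [19, 55, 76, 85, 101] ⇒ [20, 56, 77, 86, 102]
  JekX TGCCCGC/1: at [27, 93] ⇒ [28, 94]

Pooled cuts: [7, 20, 28, 40, 49, 56, 67, 77, 86, 94, 102]

Fragment lengths:
  [0,7): 7 bp
  [7,20): 13 bp
  [20,28): 8 bp
  [28,40): 12 bp
  [40,49): 9 bp
  [49,56): 7 bp
  [56,67): 11 bp
  [67,77): 10 bp
  [77,86): 9 bp
  [86,94): 8 bp
  [94,102): 8 bp
  [102,114): 12 bp

[7,7,8,8,8,9,9,10,11,12,12,13]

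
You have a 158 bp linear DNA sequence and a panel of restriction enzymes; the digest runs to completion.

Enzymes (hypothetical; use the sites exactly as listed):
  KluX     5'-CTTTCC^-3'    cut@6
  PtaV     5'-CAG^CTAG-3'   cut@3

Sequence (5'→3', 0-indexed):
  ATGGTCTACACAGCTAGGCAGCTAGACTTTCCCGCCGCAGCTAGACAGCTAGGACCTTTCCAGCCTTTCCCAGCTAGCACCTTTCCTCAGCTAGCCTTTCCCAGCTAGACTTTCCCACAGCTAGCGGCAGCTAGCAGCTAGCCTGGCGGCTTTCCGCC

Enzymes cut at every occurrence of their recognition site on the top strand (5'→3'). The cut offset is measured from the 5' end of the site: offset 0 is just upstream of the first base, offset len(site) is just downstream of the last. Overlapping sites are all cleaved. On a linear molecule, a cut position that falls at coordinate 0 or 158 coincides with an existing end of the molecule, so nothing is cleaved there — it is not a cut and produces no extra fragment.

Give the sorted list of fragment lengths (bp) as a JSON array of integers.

Per-enzyme occurrences:
  KluX (CTTTCC, off=6): starts [26, 55, 64, 80, 95, 109, 149] → cuts [32, 61, 70, 86, 101, 115, 155]
  PtaV (CAGCTAG, off=3): starts [10, 18, 37, 45, 70, 87, 101, 117, 127, 134] → cuts [13, 21, 40, 48, 73, 90, 104, 120, 130, 137]

Pooled cuts: [13, 21, 32, 40, 48, 61, 70, 73, 86, 90, 101, 104, 115, 120, 130, 137, 155]

Fragment lengths:
  [0,13): 13 bp
  [13,21): 8 bp
  [21,32): 11 bp
  [32,40): 8 bp
  [40,48): 8 bp
  [48,61): 13 bp
  [61,70): 9 bp
  [70,73): 3 bp
  [73,86): 13 bp
  [86,90): 4 bp
  [90,101): 11 bp
  [101,104): 3 bp
  [104,115): 11 bp
  [115,120): 5 bp
  [120,130): 10 bp
  [130,137): 7 bp
  [137,155): 18 bp
  [155,158): 3 bp

[3,3,3,4,5,7,8,8,8,9,10,11,11,11,13,13,13,18]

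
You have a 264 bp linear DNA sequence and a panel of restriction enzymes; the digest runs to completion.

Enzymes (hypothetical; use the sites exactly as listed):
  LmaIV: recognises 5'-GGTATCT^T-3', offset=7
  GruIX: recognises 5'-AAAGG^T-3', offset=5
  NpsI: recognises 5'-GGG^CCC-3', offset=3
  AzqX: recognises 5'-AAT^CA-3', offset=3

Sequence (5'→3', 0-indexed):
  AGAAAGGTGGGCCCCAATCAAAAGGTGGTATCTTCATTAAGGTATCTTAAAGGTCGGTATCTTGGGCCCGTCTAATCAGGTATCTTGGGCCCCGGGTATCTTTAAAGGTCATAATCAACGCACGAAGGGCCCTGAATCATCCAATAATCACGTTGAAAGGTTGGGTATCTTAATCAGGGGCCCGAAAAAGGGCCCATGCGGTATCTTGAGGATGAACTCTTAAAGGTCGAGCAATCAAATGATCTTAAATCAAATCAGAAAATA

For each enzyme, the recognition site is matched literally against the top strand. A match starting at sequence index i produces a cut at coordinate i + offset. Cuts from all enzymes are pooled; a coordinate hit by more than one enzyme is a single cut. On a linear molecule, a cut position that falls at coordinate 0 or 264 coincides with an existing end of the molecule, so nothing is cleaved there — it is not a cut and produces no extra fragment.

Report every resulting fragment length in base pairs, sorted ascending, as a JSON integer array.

Site scan:
  LmaIV GGTATCTT/7: at [26, 40, 55, 78, 94, 163, 199] ⇒ [33, 47, 62, 85, 101, 170, 206]
  GruIX AAAGGT/5: at [2, 20, 48, 103, 155, 221] ⇒ [7, 25, 53, 108, 160, 226]
  NpsI GGGCCC/3: at [8, 63, 86, 126, 177, 189] ⇒ [11, 66, 89, 129, 180, 192]
  AzqX AATCA/3: at [15, 73, 112, 134, 145, 171, 232, 247, 252] ⇒ [18, 76, 115, 137, 148, 174, 235, 250, 255]

Pooled cuts: [7, 11, 18, 25, 33, 47, 53, 62, 66, 76, 85, 89, 101, 108, 115, 129, 137, 148, 160, 170, 174, 180, 192, 206, 226, 235, 250, 255]

Fragment lengths:
  [0,7): 7 bp
  [7,11): 4 bp
  [11,18): 7 bp
  [18,25): 7 bp
  [25,33): 8 bp
  [33,47): 14 bp
  [47,53): 6 bp
  [53,62): 9 bp
  [62,66): 4 bp
  [66,76): 10 bp
  [76,85): 9 bp
  [85,89): 4 bp
  [89,101): 12 bp
  [101,108): 7 bp
  [108,115): 7 bp
  [115,129): 14 bp
  [129,137): 8 bp
  [137,148): 11 bp
  [148,160): 12 bp
  [160,170): 10 bp
  [170,174): 4 bp
  [174,180): 6 bp
  [180,192): 12 bp
  [192,206): 14 bp
  [206,226): 20 bp
  [226,235): 9 bp
  [235,250): 15 bp
  [250,255): 5 bp
  [255,264): 9 bp

[4,4,4,4,5,6,6,7,7,7,7,7,8,8,9,9,9,9,10,10,11,12,12,12,14,14,14,15,20]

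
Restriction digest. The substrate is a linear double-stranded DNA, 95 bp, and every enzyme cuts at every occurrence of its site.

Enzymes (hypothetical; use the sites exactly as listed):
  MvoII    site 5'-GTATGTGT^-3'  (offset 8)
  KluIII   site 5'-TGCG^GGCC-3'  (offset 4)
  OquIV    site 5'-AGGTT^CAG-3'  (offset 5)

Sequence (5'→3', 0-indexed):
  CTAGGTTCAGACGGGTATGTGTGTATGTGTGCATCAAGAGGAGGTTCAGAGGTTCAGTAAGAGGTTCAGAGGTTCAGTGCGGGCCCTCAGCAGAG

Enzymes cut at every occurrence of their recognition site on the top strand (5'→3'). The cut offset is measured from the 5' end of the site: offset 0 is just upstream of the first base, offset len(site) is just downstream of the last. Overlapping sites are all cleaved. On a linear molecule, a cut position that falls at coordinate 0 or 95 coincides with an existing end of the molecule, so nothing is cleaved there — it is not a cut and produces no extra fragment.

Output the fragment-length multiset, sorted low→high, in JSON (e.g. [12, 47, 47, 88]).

Per-enzyme occurrences:
  MvoII GTATGTGT/8: at [14, 22] ⇒ [22, 30]
  KluIII TGCGGGCC/4: at [77] ⇒ [81]
  OquIV AGGTTCAG/5: at [2, 41, 49, 61, 69] ⇒ [7, 46, 54, 66, 74]

All cut coordinates (distinct, sorted): [7, 22, 30, 46, 54, 66, 74, 81]

Fragment lengths:
  [0,7): 7 bp
  [7,22): 15 bp
  [22,30): 8 bp
  [30,46): 16 bp
  [46,54): 8 bp
  [54,66): 12 bp
  [66,74): 8 bp
  [74,81): 7 bp
  [81,95): 14 bp

[7,7,8,8,8,12,14,15,16]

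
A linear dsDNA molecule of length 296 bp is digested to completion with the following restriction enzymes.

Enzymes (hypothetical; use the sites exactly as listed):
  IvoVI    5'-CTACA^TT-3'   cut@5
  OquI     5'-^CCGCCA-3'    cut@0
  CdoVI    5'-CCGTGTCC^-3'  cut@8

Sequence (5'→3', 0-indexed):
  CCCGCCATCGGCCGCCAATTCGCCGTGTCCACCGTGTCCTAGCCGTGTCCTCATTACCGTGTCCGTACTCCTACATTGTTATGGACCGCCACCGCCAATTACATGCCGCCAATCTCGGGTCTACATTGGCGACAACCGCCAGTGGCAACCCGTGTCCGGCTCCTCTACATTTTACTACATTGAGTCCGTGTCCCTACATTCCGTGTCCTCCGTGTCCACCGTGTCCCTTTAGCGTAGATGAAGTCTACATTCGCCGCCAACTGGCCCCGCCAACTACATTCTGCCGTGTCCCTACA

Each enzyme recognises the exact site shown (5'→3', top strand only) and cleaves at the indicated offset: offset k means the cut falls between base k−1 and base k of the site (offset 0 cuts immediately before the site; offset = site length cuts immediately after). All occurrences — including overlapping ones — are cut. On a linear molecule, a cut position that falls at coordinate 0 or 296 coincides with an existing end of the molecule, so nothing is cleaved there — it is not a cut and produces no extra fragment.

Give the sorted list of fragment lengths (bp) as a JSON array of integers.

[1,4,5,5,6,9,9,9,10,10,10,10,10,11,11,12,12,13,13,14,14,14,19,20,22,23]

Site scan:
  IvoVI CTACATT/5: at [70, 120, 164, 174, 193, 244, 273] ⇒ [75, 125, 169, 179, 198, 249, 278]
  OquI CCGCCA/0: at [1, 11, 85, 91, 105, 135, 253, 266] ⇒ [1, 11, 85, 91, 105, 135, 253, 266]
  CdoVI CCGTGTCC/8: at [22, 31, 42, 56, 149, 185, 200, 209, 218, 283] ⇒ [30, 39, 50, 64, 157, 193, 208, 217, 226, 291]

All cut coordinates (distinct, sorted): [1, 11, 30, 39, 50, 64, 75, 85, 91, 105, 125, 135, 157, 169, 179, 193, 198, 208, 217, 226, 249, 253, 266, 278, 291]

Fragment lengths:
  [0,1): 1 bp
  [1,11): 10 bp
  [11,30): 19 bp
  [30,39): 9 bp
  [39,50): 11 bp
  [50,64): 14 bp
  [64,75): 11 bp
  [75,85): 10 bp
  [85,91): 6 bp
  [91,105): 14 bp
  [105,125): 20 bp
  [125,135): 10 bp
  [135,157): 22 bp
  [157,169): 12 bp
  [169,179): 10 bp
  [179,193): 14 bp
  [193,198): 5 bp
  [198,208): 10 bp
  [208,217): 9 bp
  [217,226): 9 bp
  [226,249): 23 bp
  [249,253): 4 bp
  [253,266): 13 bp
  [266,278): 12 bp
  [278,291): 13 bp
  [291,296): 5 bp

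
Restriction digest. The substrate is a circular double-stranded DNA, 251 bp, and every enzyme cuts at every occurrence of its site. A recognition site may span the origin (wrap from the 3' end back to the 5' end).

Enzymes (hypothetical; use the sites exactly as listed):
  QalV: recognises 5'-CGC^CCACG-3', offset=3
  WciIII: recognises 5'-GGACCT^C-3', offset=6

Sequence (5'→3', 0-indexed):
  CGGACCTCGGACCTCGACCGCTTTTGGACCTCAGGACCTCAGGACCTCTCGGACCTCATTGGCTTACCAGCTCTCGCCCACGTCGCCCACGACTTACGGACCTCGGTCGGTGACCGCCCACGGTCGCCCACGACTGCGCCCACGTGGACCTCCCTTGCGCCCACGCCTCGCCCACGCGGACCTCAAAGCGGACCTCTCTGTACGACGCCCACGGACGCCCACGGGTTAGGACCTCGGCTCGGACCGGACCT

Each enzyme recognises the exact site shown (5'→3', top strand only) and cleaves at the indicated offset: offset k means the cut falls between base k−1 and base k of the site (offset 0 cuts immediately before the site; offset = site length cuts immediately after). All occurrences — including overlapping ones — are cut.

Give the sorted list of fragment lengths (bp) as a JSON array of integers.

Scan for sites:
  QalV CGCCCACG/3: at [74, 83, 114, 124, 136, 157, 168, 205, 215] ⇒ [77, 86, 117, 127, 139, 160, 171, 208, 218]
  WciIII GGACCTC/6: at [1, 8, 25, 33, 41, 50, 97, 145, 177, 189, 228, 245] ⇒ [0, 7, 14, 31, 39, 47, 56, 103, 151, 183, 195, 234]

Pooled cuts: [0, 7, 14, 31, 39, 47, 56, 77, 86, 103, 117, 127, 139, 151, 160, 171, 183, 195, 208, 218, 234]

Fragments:
  0→7: 7 bp
  7→14: 7 bp
  14→31: 17 bp
  31→39: 8 bp
  39→47: 8 bp
  47→56: 9 bp
  56→77: 21 bp
  77→86: 9 bp
  86→103: 17 bp
  103→117: 14 bp
  117→127: 10 bp
  127→139: 12 bp
  139→151: 12 bp
  151→160: 9 bp
  160→171: 11 bp
  171→183: 12 bp
  183→195: 12 bp
  195→208: 13 bp
  208→218: 10 bp
  218→234: 16 bp
  234→0 (wrap): 251-234+0 = 17 bp

[7,7,8,8,9,9,9,10,10,11,12,12,12,12,13,14,16,17,17,17,21]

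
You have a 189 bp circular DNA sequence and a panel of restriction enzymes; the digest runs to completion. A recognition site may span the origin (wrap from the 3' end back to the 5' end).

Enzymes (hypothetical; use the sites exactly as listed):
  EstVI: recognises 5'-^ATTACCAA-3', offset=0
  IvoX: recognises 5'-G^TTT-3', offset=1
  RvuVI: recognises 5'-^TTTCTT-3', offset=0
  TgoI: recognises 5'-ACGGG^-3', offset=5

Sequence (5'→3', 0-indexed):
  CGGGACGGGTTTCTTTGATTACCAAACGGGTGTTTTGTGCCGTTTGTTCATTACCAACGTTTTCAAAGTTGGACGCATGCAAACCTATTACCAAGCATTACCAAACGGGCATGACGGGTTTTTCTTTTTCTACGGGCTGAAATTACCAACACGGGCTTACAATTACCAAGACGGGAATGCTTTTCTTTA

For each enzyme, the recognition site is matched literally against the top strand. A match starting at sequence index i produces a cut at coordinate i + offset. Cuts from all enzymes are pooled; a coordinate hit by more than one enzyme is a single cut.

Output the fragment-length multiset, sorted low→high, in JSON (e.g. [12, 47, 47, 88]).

[2,2,5,5,6,6,7,8,9,10,10,10,12,13,13,14,14,16,27]

Per-enzyme occurrences:
  EstVI ATTACCAA/0: at [17, 49, 86, 96, 141, 161] ⇒ [17, 49, 86, 96, 141, 161]
  IvoX GTTT/1: at [8, 31, 41, 58, 117] ⇒ [9, 32, 42, 59, 118]
  RvuVI TTTCTT/0: at [9, 120, 181] ⇒ [9, 120, 181]
  TgoI ACGGG/5: at [4, 25, 104, 113, 131, 150, 170, 188] ⇒ [4, 9, 30, 109, 118, 136, 155, 175]

Pooled cuts: [4, 9, 17, 30, 32, 42, 49, 59, 86, 96, 109, 118, 120, 136, 141, 155, 161, 175, 181]

Fragment lengths:
  4→9: 5 bp
  9→17: 8 bp
  17→30: 13 bp
  30→32: 2 bp
  32→42: 10 bp
  42→49: 7 bp
  49→59: 10 bp
  59→86: 27 bp
  86→96: 10 bp
  96→109: 13 bp
  109→118: 9 bp
  118→120: 2 bp
  120→136: 16 bp
  136→141: 5 bp
  141→155: 14 bp
  155→161: 6 bp
  161→175: 14 bp
  175→181: 6 bp
  181→4 (wrap): 189-181+4 = 12 bp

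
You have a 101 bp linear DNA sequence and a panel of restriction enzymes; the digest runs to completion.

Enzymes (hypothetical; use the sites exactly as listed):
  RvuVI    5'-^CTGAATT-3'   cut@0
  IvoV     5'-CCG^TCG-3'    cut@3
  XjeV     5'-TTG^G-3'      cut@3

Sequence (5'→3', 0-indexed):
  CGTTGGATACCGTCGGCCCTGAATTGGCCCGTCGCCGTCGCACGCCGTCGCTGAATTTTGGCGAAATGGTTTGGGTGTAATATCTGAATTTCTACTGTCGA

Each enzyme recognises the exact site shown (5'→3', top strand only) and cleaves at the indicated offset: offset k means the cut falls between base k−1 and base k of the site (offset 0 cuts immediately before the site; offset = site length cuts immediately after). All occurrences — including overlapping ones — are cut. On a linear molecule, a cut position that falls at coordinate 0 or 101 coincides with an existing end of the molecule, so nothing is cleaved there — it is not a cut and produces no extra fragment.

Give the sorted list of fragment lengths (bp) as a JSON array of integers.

Site scan:
  RvuVI (CTGAATT, off=0): starts [18, 50, 83] → cuts [18, 50, 83]
  IvoV (CCGTCG, off=3): starts [9, 28, 34, 44] → cuts [12, 31, 37, 47]
  XjeV (TTGG, off=3): starts [2, 23, 57, 70] → cuts [5, 26, 60, 73]

Pooled cuts: [5, 12, 18, 26, 31, 37, 47, 50, 60, 73, 83]

Fragment lengths:
  [0,5): 5 bp
  [5,12): 7 bp
  [12,18): 6 bp
  [18,26): 8 bp
  [26,31): 5 bp
  [31,37): 6 bp
  [37,47): 10 bp
  [47,50): 3 bp
  [50,60): 10 bp
  [60,73): 13 bp
  [73,83): 10 bp
  [83,101): 18 bp

[3,5,5,6,6,7,8,10,10,10,13,18]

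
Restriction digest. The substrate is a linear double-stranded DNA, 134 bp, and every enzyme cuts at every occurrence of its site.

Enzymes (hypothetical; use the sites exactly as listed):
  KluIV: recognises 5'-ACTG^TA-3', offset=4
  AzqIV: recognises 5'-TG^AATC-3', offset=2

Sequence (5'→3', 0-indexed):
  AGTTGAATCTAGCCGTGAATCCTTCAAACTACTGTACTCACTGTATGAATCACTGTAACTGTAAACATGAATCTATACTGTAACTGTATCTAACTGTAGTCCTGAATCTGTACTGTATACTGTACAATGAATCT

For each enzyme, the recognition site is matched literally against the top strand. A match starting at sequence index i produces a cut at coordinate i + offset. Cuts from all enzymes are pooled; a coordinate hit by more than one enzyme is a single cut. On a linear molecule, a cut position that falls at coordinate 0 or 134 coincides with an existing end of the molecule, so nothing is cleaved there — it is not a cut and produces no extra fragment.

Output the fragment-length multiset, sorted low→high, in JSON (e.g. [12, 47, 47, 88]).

Per-enzyme occurrences:
  KluIV ACTGTA/4: at [30, 39, 51, 57, 76, 82, 92, 111, 118] ⇒ [34, 43, 55, 61, 80, 86, 96, 115, 122]
  AzqIV TGAATC/2: at [3, 15, 45, 67, 102, 127] ⇒ [5, 17, 47, 69, 104, 129]

All cut coordinates (distinct, sorted): [5, 17, 34, 43, 47, 55, 61, 69, 80, 86, 96, 104, 115, 122, 129]

Fragments:
  [0,5): 5 bp
  [5,17): 12 bp
  [17,34): 17 bp
  [34,43): 9 bp
  [43,47): 4 bp
  [47,55): 8 bp
  [55,61): 6 bp
  [61,69): 8 bp
  [69,80): 11 bp
  [80,86): 6 bp
  [86,96): 10 bp
  [96,104): 8 bp
  [104,115): 11 bp
  [115,122): 7 bp
  [122,129): 7 bp
  [129,134): 5 bp

[4,5,5,6,6,7,7,8,8,8,9,10,11,11,12,17]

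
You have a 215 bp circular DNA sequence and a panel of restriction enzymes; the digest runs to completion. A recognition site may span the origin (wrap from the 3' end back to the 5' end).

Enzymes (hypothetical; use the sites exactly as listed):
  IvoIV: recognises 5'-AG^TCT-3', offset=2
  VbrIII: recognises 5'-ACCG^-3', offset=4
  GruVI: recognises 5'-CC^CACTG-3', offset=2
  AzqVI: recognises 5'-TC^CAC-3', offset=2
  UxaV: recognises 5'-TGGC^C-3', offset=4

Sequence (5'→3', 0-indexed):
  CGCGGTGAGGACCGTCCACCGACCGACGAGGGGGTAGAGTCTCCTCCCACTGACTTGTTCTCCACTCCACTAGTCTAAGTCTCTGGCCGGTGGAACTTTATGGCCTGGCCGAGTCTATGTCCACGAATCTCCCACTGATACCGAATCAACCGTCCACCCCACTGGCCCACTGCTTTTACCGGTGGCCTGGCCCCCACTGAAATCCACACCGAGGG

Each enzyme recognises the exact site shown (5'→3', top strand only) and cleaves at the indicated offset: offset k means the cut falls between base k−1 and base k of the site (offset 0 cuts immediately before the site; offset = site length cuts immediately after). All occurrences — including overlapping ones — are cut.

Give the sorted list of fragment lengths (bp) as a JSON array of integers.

[1,2,2,3,4,4,5,5,5,5,5,5,6,6,7,7,8,8,8,9,10,11,11,14,14,15,17,18]

Per-enzyme occurrences:
  IvoIV AGTCT/2: at [37, 71, 77, 111] ⇒ [39, 73, 79, 113]
  VbrIII ACCG/4: at [10, 17, 21, 139, 148, 177, 207] ⇒ [14, 21, 25, 143, 152, 181, 211]
  GruVI CCCACTG/2: at [45, 130, 157, 165, 192] ⇒ [47, 132, 159, 167, 194]
  AzqVI TCCAC/2: at [14, 60, 65, 119, 152, 202] ⇒ [16, 62, 67, 121, 154, 204]
  UxaV TGGCC/4: at [83, 100, 105, 162, 182, 187] ⇒ [87, 104, 109, 166, 186, 191]

All cut coordinates (distinct, sorted): [14, 16, 21, 25, 39, 47, 62, 67, 73, 79, 87, 104, 109, 113, 121, 132, 143, 152, 154, 159, 166, 167, 181, 186, 191, 194, 204, 211]

Fragments:
  14→16: 2 bp
  16→21: 5 bp
  21→25: 4 bp
  25→39: 14 bp
  39→47: 8 bp
  47→62: 15 bp
  62→67: 5 bp
  67→73: 6 bp
  73→79: 6 bp
  79→87: 8 bp
  87→104: 17 bp
  104→109: 5 bp
  109→113: 4 bp
  113→121: 8 bp
  121→132: 11 bp
  132→143: 11 bp
  143→152: 9 bp
  152→154: 2 bp
  154→159: 5 bp
  159→166: 7 bp
  166→167: 1 bp
  167→181: 14 bp
  181→186: 5 bp
  186→191: 5 bp
  191→194: 3 bp
  194→204: 10 bp
  204→211: 7 bp
  211→14 (wrap): 215-211+14 = 18 bp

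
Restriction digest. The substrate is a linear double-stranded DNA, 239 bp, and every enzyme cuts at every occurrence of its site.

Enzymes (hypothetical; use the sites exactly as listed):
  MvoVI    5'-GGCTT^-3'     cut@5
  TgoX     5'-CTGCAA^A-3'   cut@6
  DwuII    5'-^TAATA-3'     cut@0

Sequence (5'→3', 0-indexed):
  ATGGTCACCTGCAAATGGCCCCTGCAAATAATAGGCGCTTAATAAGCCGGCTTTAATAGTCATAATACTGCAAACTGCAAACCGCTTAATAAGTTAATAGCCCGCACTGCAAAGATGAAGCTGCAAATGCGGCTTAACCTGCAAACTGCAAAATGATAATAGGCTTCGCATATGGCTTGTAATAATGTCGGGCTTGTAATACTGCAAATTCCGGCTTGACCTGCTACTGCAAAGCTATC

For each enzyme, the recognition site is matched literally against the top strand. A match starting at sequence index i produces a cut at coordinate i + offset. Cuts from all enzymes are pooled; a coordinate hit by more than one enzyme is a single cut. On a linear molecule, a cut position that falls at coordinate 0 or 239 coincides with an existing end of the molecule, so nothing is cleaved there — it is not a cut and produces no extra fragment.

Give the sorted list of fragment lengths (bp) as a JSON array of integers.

[1,1,1,5,6,7,7,7,8,9,9,9,10,10,11,11,11,12,13,14,14,14,15,16,18]

Site scan:
  MvoVI (GGCTT, off=5): starts [48, 130, 161, 173, 190, 212] → cuts [53, 135, 166, 178, 195, 217]
  TgoX (CTGCAAA, off=6): starts [8, 21, 67, 74, 106, 120, 138, 145, 201, 226] → cuts [14, 27, 73, 80, 112, 126, 144, 151, 207, 232]
  DwuII (TAATA, off=0): starts [28, 39, 53, 62, 86, 94, 156, 179, 196] → cuts [28, 39, 53, 62, 86, 94, 156, 179, 196]

Pooled cuts: [14, 27, 28, 39, 53, 62, 73, 80, 86, 94, 112, 126, 135, 144, 151, 156, 166, 178, 179, 195, 196, 207, 217, 232]

Fragment lengths:
  [0,14): 14 bp
  [14,27): 13 bp
  [27,28): 1 bp
  [28,39): 11 bp
  [39,53): 14 bp
  [53,62): 9 bp
  [62,73): 11 bp
  [73,80): 7 bp
  [80,86): 6 bp
  [86,94): 8 bp
  [94,112): 18 bp
  [112,126): 14 bp
  [126,135): 9 bp
  [135,144): 9 bp
  [144,151): 7 bp
  [151,156): 5 bp
  [156,166): 10 bp
  [166,178): 12 bp
  [178,179): 1 bp
  [179,195): 16 bp
  [195,196): 1 bp
  [196,207): 11 bp
  [207,217): 10 bp
  [217,232): 15 bp
  [232,239): 7 bp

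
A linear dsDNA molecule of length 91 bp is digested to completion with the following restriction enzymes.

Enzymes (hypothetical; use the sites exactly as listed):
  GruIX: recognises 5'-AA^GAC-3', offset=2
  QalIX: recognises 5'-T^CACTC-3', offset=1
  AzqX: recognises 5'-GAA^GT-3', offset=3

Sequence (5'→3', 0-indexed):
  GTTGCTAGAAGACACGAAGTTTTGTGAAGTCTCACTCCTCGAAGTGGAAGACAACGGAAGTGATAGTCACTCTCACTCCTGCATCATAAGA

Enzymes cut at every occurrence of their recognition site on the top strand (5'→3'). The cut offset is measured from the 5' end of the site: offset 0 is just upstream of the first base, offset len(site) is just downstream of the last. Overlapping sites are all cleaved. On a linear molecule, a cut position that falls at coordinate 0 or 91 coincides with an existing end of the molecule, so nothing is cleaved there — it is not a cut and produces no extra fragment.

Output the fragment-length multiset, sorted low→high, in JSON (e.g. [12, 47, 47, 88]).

Per-enzyme occurrences:
  GruIX AAGAC/2: at [8, 47] ⇒ [10, 49]
  QalIX TCACTC/1: at [31, 66, 72] ⇒ [32, 67, 73]
  AzqX GAAGT/3: at [15, 25, 40, 56] ⇒ [18, 28, 43, 59]

Pooled cuts: [10, 18, 28, 32, 43, 49, 59, 67, 73]

Fragments:
  [0,10): 10 bp
  [10,18): 8 bp
  [18,28): 10 bp
  [28,32): 4 bp
  [32,43): 11 bp
  [43,49): 6 bp
  [49,59): 10 bp
  [59,67): 8 bp
  [67,73): 6 bp
  [73,91): 18 bp

[4,6,6,8,8,10,10,10,11,18]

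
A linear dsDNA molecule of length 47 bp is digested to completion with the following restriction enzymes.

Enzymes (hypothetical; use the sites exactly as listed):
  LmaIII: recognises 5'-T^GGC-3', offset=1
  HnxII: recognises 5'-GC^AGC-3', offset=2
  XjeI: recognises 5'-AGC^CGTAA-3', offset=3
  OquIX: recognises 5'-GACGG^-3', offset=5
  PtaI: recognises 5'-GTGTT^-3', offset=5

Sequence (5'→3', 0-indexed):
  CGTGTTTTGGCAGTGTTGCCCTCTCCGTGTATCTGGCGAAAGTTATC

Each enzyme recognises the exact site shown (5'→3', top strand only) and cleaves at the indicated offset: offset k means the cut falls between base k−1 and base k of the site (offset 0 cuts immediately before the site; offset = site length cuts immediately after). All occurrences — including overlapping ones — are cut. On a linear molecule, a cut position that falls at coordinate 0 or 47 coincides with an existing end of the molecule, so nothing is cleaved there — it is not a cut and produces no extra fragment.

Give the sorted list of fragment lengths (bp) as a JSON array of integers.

[2,6,9,13,17]

Site scan:
  LmaIII (TGGC, off=1): starts [7, 33] → cuts [8, 34]
  HnxII (GCAGC, off=2): no sites
  XjeI (AGCCGTAA, off=3): no sites
  OquIX (GACGG, off=5): no sites
  PtaI (GTGTT, off=5): starts [1, 12] → cuts [6, 17]

All cut coordinates (distinct, sorted): [6, 8, 17, 34]

Fragment lengths:
  [0,6): 6 bp
  [6,8): 2 bp
  [8,17): 9 bp
  [17,34): 17 bp
  [34,47): 13 bp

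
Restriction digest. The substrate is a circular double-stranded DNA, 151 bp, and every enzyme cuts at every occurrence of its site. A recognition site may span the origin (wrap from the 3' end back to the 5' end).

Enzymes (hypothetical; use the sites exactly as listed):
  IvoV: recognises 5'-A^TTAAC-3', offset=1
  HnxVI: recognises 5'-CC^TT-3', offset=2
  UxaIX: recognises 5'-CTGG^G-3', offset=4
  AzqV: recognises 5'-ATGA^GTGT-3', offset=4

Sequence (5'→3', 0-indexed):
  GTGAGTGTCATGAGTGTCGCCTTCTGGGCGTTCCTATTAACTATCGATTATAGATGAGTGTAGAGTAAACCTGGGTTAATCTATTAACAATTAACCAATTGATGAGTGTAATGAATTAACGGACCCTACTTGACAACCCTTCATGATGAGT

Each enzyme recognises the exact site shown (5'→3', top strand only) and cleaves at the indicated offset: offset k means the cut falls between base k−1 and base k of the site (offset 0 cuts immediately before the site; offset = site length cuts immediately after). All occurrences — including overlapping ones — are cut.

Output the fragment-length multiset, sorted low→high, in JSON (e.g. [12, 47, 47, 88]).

Site scan:
  IvoV ATTAAC/1: at [35, 82, 89, 114] ⇒ [36, 83, 90, 115]
  HnxVI CCTT/2: at [19, 137] ⇒ [21, 139]
  UxaIX CTGGG/4: at [23, 70] ⇒ [27, 74]
  AzqV ATGAGTGT/4: at [9, 53, 101, 145] ⇒ [13, 57, 105, 149]

All cut coordinates (distinct, sorted): [13, 21, 27, 36, 57, 74, 83, 90, 105, 115, 139, 149]

Fragment lengths:
  13→21: 8 bp
  21→27: 6 bp
  27→36: 9 bp
  36→57: 21 bp
  57→74: 17 bp
  74→83: 9 bp
  83→90: 7 bp
  90→105: 15 bp
  105→115: 10 bp
  115→139: 24 bp
  139→149: 10 bp
  149→13 (wrap): 151-149+13 = 15 bp

[6,7,8,9,9,10,10,15,15,17,21,24]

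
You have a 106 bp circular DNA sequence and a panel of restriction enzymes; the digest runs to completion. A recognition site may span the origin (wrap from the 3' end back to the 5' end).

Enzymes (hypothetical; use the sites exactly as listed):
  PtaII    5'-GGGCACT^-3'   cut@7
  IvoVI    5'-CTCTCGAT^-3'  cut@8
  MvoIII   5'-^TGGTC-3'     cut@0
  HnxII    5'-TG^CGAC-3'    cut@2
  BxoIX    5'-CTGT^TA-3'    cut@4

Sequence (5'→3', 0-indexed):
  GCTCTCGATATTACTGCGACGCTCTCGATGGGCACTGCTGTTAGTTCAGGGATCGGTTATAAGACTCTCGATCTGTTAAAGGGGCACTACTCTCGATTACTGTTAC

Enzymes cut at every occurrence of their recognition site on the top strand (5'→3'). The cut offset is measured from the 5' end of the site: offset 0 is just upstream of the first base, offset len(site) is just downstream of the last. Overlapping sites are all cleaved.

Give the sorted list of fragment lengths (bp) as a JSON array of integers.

[4,5,6,7,7,9,12,12,13,31]

Site scan:
  PtaII (GGGCACT, off=7): starts [29, 81] → cuts [36, 88]
  IvoVI (CTCTCGAT, off=8): starts [1, 21, 64, 89] → cuts [9, 29, 72, 97]
  MvoIII (TGGTC, off=0): no sites
  HnxII (TGCGAC, off=2): starts [14] → cuts [16]
  BxoIX (CTGTTA, off=4): starts [37, 72, 99] → cuts [41, 76, 103]

Pooled cuts: [9, 16, 29, 36, 41, 72, 76, 88, 97, 103]

Fragments:
  9→16: 7 bp
  16→29: 13 bp
  29→36: 7 bp
  36→41: 5 bp
  41→72: 31 bp
  72→76: 4 bp
  76→88: 12 bp
  88→97: 9 bp
  97→103: 6 bp
  103→9 (wrap): 106-103+9 = 12 bp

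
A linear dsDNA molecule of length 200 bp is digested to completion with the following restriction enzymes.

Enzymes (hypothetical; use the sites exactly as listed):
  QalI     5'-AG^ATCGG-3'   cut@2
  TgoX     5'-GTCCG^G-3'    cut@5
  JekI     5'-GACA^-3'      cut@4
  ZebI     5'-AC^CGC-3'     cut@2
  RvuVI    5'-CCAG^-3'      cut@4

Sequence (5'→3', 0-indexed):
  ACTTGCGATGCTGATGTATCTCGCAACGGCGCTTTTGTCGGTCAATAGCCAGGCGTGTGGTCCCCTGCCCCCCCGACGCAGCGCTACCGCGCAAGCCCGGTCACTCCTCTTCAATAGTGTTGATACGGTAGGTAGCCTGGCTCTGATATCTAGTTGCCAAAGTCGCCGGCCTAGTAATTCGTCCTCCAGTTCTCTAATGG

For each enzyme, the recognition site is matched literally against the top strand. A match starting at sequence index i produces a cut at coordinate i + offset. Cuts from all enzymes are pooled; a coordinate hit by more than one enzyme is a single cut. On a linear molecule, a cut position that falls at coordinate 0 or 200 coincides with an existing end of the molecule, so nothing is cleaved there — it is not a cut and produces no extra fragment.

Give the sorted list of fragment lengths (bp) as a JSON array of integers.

Site scan:
  QalI (AGATCGG, off=2): no sites
  TgoX (GTCCGG, off=5): no sites
  JekI (GACA, off=4): no sites
  ZebI (ACCGC, off=2): starts [85] → cuts [87]
  RvuVI (CCAG, off=4): starts [48, 185] → cuts [52, 189]

Pooled cuts: [52, 87, 189]

Fragment lengths:
  [0,52): 52 bp
  [52,87): 35 bp
  [87,189): 102 bp
  [189,200): 11 bp

[11,35,52,102]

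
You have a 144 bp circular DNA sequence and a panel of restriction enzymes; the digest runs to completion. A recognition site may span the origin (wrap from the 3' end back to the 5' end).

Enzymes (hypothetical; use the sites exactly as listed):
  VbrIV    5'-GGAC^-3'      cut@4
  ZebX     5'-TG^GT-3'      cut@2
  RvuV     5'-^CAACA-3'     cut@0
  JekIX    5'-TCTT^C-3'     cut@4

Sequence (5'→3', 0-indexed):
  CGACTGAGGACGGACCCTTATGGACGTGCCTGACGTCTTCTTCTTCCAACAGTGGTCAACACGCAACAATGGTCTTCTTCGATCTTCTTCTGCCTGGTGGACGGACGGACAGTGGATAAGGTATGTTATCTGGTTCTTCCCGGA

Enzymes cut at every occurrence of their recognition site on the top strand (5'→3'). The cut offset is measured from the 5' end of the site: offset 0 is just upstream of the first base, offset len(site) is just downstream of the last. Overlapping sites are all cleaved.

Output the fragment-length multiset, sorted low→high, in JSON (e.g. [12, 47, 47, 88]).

[1,2,3,3,3,3,4,4,4,5,6,6,7,7,7,7,8,8,10,10,14,22]

Per-enzyme occurrences:
  VbrIV (GGAC, off=4): starts [7, 11, 21, 98, 102, 106, 141] → cuts [1, 11, 15, 25, 102, 106, 110]
  ZebX (TGGT, off=2): starts [52, 69, 94, 130] → cuts [54, 71, 96, 132]
  RvuV (CAACA, off=0): starts [46, 56, 63] → cuts [46, 56, 63]
  JekIX (TCTTC, off=4): starts [35, 38, 41, 72, 75, 82, 85, 134] → cuts [39, 42, 45, 76, 79, 86, 89, 138]

Pooled cuts: [1, 11, 15, 25, 39, 42, 45, 46, 54, 56, 63, 71, 76, 79, 86, 89, 96, 102, 106, 110, 132, 138]

Fragment lengths:
  1→11: 10 bp
  11→15: 4 bp
  15→25: 10 bp
  25→39: 14 bp
  39→42: 3 bp
  42→45: 3 bp
  45→46: 1 bp
  46→54: 8 bp
  54→56: 2 bp
  56→63: 7 bp
  63→71: 8 bp
  71→76: 5 bp
  76→79: 3 bp
  79→86: 7 bp
  86→89: 3 bp
  89→96: 7 bp
  96→102: 6 bp
  102→106: 4 bp
  106→110: 4 bp
  110→132: 22 bp
  132→138: 6 bp
  138→1 (wrap): 144-138+1 = 7 bp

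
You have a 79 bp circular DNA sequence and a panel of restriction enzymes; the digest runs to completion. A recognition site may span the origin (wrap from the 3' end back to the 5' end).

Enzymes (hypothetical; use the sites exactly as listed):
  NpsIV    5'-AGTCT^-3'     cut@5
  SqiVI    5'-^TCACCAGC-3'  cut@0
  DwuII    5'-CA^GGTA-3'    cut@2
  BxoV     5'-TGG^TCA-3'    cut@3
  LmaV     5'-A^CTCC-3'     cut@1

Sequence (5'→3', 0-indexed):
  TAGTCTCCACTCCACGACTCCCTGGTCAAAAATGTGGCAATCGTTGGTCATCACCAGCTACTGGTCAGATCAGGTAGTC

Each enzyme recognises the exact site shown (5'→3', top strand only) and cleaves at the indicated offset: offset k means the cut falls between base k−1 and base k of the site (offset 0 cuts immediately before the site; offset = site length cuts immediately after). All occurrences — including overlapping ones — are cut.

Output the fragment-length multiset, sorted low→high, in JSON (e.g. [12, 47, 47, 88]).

Scan for sites:
  NpsIV AGTCT/5: at [1, 75] ⇒ [1, 6]
  SqiVI TCACCAGC/0: at [50] ⇒ [50]
  DwuII CAGGTA/2: at [70] ⇒ [72]
  BxoV TGGTCA/3: at [22, 44, 61] ⇒ [25, 47, 64]
  LmaV ACTCC/1: at [8, 16] ⇒ [9, 17]

All cut coordinates (distinct, sorted): [1, 6, 9, 17, 25, 47, 50, 64, 72]

Fragment lengths:
  1→6: 5 bp
  6→9: 3 bp
  9→17: 8 bp
  17→25: 8 bp
  25→47: 22 bp
  47→50: 3 bp
  50→64: 14 bp
  64→72: 8 bp
  72→1 (wrap): 79-72+1 = 8 bp

[3,3,5,8,8,8,8,14,22]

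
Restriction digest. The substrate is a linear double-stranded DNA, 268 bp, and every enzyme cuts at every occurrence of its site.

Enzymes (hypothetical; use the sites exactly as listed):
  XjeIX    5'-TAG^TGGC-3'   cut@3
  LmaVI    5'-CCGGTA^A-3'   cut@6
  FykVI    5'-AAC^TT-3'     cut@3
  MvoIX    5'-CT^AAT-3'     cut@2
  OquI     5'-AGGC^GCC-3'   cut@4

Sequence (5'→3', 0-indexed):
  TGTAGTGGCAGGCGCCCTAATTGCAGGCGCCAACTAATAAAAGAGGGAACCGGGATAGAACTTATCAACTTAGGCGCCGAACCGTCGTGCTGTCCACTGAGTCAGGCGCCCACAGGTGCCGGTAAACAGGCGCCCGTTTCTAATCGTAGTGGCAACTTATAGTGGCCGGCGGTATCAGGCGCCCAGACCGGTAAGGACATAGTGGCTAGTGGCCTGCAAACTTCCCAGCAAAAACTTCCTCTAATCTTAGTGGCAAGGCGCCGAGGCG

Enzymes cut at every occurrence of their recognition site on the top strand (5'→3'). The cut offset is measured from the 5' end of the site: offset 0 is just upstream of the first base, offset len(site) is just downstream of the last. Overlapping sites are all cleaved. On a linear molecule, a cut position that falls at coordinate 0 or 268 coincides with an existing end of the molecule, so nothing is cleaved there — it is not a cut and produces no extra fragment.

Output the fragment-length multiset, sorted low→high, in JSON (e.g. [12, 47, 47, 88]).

Scan for sites:
  XjeIX TAGTGGC/3: at [2, 146, 159, 199, 206, 247] ⇒ [5, 149, 162, 202, 209, 250]
  LmaVI CCGGTAA/6: at [118, 187] ⇒ [124, 193]
  FykVI AACTT/3: at [58, 66, 153, 218, 232] ⇒ [61, 69, 156, 221, 235]
  MvoIX CTAAT/2: at [16, 33, 139, 240] ⇒ [18, 35, 141, 242]
  OquI AGGCGCC/4: at [9, 24, 71, 103, 127, 176, 255] ⇒ [13, 28, 75, 107, 131, 180, 259]

All cut coordinates (distinct, sorted): [5, 13, 18, 28, 35, 61, 69, 75, 107, 124, 131, 141, 149, 156, 162, 180, 193, 202, 209, 221, 235, 242, 250, 259]

Fragment lengths:
  [0,5): 5 bp
  [5,13): 8 bp
  [13,18): 5 bp
  [18,28): 10 bp
  [28,35): 7 bp
  [35,61): 26 bp
  [61,69): 8 bp
  [69,75): 6 bp
  [75,107): 32 bp
  [107,124): 17 bp
  [124,131): 7 bp
  [131,141): 10 bp
  [141,149): 8 bp
  [149,156): 7 bp
  [156,162): 6 bp
  [162,180): 18 bp
  [180,193): 13 bp
  [193,202): 9 bp
  [202,209): 7 bp
  [209,221): 12 bp
  [221,235): 14 bp
  [235,242): 7 bp
  [242,250): 8 bp
  [250,259): 9 bp
  [259,268): 9 bp

[5,5,6,6,7,7,7,7,7,8,8,8,8,9,9,9,10,10,12,13,14,17,18,26,32]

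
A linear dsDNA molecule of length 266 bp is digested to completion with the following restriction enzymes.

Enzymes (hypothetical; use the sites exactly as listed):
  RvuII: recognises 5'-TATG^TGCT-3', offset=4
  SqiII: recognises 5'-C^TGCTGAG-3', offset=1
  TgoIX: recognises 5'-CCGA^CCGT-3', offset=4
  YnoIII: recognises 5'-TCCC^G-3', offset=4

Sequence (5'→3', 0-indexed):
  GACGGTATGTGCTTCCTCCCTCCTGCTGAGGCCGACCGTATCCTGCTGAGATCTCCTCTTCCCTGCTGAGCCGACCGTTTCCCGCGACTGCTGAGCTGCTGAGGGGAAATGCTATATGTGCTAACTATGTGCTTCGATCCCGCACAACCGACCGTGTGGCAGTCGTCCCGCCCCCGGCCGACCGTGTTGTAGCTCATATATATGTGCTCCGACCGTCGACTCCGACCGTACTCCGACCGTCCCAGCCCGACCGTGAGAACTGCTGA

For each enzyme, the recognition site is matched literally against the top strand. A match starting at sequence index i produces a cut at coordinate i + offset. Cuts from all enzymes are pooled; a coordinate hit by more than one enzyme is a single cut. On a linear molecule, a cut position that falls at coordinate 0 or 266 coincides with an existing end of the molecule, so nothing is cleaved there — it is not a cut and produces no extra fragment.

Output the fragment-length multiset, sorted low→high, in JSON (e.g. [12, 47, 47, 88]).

Scan for sites:
  RvuII (TATGTGCT, off=4): starts [5, 114, 125, 200] → cuts [9, 118, 129, 204]
  SqiII (CTGCTGAG, off=1): starts [22, 42, 62, 87, 95] → cuts [23, 43, 63, 88, 96]
  TgoIX (CCGACCGT, off=4): starts [31, 70, 147, 177, 208, 221, 232, 246] → cuts [35, 74, 151, 181, 212, 225, 236, 250]
  YnoIII (TCCCG, off=4): starts [79, 137, 165] → cuts [83, 141, 169]

Pooled cuts: [9, 23, 35, 43, 63, 74, 83, 88, 96, 118, 129, 141, 151, 169, 181, 204, 212, 225, 236, 250]

Fragments:
  [0,9): 9 bp
  [9,23): 14 bp
  [23,35): 12 bp
  [35,43): 8 bp
  [43,63): 20 bp
  [63,74): 11 bp
  [74,83): 9 bp
  [83,88): 5 bp
  [88,96): 8 bp
  [96,118): 22 bp
  [118,129): 11 bp
  [129,141): 12 bp
  [141,151): 10 bp
  [151,169): 18 bp
  [169,181): 12 bp
  [181,204): 23 bp
  [204,212): 8 bp
  [212,225): 13 bp
  [225,236): 11 bp
  [236,250): 14 bp
  [250,266): 16 bp

[5,8,8,8,9,9,10,11,11,11,12,12,12,13,14,14,16,18,20,22,23]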